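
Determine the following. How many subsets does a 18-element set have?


The power set of a set with n elements has 2^n elements.
|P(S)| = 2^18 = 262144

262144


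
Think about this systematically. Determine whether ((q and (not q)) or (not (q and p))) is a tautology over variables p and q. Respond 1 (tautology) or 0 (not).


Check all 4 assignments:
p=0, q=0: 1
p=0, q=1: 1
p=1, q=0: 1
p=1, q=1: 0
Satisfying count = 3/4.
Tautology iff count = 4: no.

0


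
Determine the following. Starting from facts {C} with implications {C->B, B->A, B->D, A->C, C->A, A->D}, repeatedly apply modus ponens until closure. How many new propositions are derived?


Initial facts: {C}
Apply modus ponens to closure:
  C and C->B  =>  B
  B and B->A  =>  A
  B and B->D  =>  D
Final known: {A, B, C, D}
New propositions: {A, B, D}
Count = 3

3


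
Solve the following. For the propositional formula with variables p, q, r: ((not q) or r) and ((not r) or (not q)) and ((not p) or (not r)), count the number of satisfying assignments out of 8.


Evaluate all 8 assignments for p, q, r:
p=0, q=0, r=0: 1
p=0, q=0, r=1: 1
p=0, q=1, r=0: 0
p=0, q=1, r=1: 0
p=1, q=0, r=0: 1
p=1, q=0, r=1: 0
p=1, q=1, r=0: 0
p=1, q=1, r=1: 0
Satisfying count = 3

3


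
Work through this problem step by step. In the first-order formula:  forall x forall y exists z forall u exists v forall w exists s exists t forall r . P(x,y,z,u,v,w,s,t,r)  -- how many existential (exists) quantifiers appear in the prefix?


Quantifier prefix: forall x forall y exists z forall u exists v forall w exists s exists t forall r
Mark each quantifier type:
  U U E U E U E E U
Universal count = 5, Existential count = 4
Asked for existential (exists) quantifiers: 4

4


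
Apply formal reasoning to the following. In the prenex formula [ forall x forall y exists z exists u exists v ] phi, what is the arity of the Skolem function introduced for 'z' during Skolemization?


Quantifier prefix: forall x forall y exists z exists u exists v
'z' is existentially quantified at position 3.
Universal variables preceding it: x, y
Skolem function arity = 2

2


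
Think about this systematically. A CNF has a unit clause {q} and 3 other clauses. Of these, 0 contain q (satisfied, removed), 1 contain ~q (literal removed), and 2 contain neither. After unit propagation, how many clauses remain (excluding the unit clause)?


Satisfied (removed): 0
Shortened (remain): 1
Unchanged (remain): 2
Remaining = 1 + 2 = 3

3


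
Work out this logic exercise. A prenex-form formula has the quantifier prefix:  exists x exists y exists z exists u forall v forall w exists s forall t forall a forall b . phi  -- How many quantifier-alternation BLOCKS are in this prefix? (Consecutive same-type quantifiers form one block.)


Quantifier-type sequence: E E E E A A E A A A  (A=forall, E=exists)
Group into maximal same-type runs:
  Ex4 | Ax2 | Ex1 | Ax3
Number of blocks = 4

4


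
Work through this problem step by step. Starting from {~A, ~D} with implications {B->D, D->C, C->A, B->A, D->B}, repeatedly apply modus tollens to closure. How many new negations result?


Initial negated facts: {~A, ~D}
Apply modus tollens to closure:
  ~D and B->D  =>  ~B
  ~A and C->A  =>  ~C
Final negated: {~A, ~B, ~C, ~D}
New negations: {~B, ~C}
Count = 2

2


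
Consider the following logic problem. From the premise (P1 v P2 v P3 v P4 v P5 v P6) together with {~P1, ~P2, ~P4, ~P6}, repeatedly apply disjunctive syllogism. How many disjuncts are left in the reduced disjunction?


Original disjuncts (6): P1, P2, P3, P4, P5, P6
Negated (eliminate): ~P1, ~P2, ~P4, ~P6
Remaining disjuncts: P3, P5
Count = 6 - 4 = 2

2


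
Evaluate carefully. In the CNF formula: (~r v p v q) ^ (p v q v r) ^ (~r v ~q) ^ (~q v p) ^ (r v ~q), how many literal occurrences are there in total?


Counting literals in each clause:
Clause 1: 3 literal(s)
Clause 2: 3 literal(s)
Clause 3: 2 literal(s)
Clause 4: 2 literal(s)
Clause 5: 2 literal(s)
Total = 12

12


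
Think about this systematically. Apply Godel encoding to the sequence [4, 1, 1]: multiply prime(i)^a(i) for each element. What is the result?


Encode each element as an exponent of the corresponding prime:
  2^4 = 16
  3^1 = 3
  5^1 = 5
Product = 16 * 3 * 5 = 240

240


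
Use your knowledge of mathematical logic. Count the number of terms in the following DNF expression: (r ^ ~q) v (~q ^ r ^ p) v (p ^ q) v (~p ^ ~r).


A DNF formula is a disjunction of terms (conjunctions).
Terms are separated by v.
Counting the disjuncts: 4 terms.

4


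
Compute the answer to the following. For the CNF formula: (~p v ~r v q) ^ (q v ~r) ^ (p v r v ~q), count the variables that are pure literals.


Check each variable for pure literal status:
p: mixed (not pure)
q: mixed (not pure)
r: mixed (not pure)
Pure literal count = 0

0


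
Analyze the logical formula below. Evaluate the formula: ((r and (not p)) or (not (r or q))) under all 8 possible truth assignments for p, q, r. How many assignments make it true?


Check all 8 assignments:
p=0, q=0, r=0: 1
p=0, q=0, r=1: 1
p=0, q=1, r=0: 0
p=0, q=1, r=1: 1
p=1, q=0, r=0: 1
p=1, q=0, r=1: 0
p=1, q=1, r=0: 0
p=1, q=1, r=1: 0
Count of True = 4

4


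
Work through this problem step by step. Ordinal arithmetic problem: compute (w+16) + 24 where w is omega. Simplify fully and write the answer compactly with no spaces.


Compute (w+16) + 24.
Ordinal + is associative but NOT commutative; for finite n>0, n + w = w but w + n stays w+n.
By associativity: (w+16) + 24 = w + (16+24) = w+40.
Result = w+40

w+40


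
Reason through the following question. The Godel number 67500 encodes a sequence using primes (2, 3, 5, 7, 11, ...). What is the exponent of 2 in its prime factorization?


Factorize 67500 by dividing by 2 repeatedly.
Division steps: 2 divides 67500 exactly 2 time(s).
Exponent of 2 = 2

2


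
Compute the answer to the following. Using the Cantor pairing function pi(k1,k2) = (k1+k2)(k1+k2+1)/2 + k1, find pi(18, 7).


k1 + k2 = 25
(k1+k2)(k1+k2+1)/2 = 25 * 26 / 2 = 325
pi = 325 + 18 = 343

343


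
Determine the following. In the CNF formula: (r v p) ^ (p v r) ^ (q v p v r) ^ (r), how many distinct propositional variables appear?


Identify each variable that appears in the formula.
Variables found: p, q, r
Count = 3

3


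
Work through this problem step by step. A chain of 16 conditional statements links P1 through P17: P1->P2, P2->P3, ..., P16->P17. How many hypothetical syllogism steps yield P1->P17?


With 16 implications in a chain connecting 17 propositions:
P1->P2, P2->P3, ..., P16->P17
Steps needed = (number of implications) - 1 = 16 - 1 = 15

15


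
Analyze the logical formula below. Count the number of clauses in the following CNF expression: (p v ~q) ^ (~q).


A CNF formula is a conjunction of clauses.
Clauses are separated by ^.
Counting the conjuncts: 2 clauses.

2


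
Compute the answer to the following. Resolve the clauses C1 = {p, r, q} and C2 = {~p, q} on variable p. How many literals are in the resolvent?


Remove p from C1 and ~p from C2.
C1 remainder: {r, q}
C2 remainder: {q}
Union (resolvent): {q, r}
Resolvent has 2 literal(s).

2


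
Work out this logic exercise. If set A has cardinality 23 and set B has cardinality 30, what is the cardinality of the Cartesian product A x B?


The Cartesian product A x B contains all ordered pairs (a, b).
|A x B| = |A| * |B| = 23 * 30 = 690

690


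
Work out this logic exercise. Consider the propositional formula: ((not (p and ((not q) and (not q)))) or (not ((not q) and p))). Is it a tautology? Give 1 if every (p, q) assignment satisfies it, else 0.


Check all 4 assignments:
p=0, q=0: 1
p=0, q=1: 1
p=1, q=0: 0
p=1, q=1: 1
Satisfying count = 3/4.
Tautology iff count = 4: no.

0


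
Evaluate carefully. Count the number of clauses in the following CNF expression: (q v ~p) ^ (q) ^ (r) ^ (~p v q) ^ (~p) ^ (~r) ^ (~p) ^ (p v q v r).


A CNF formula is a conjunction of clauses.
Clauses are separated by ^.
Counting the conjuncts: 8 clauses.

8


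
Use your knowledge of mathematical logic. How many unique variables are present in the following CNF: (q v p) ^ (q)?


Identify each variable that appears in the formula.
Variables found: p, q
Count = 2

2


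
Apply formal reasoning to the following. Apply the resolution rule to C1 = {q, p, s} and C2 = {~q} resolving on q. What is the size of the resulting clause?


Remove q from C1 and ~q from C2.
C1 remainder: {p, s}
C2 remainder: {}
Union (resolvent): {p, s}
Resolvent has 2 literal(s).

2


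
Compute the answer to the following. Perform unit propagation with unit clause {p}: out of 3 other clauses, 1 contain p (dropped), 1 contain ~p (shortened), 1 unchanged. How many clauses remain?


Satisfied (removed): 1
Shortened (remain): 1
Unchanged (remain): 1
Remaining = 1 + 1 = 2

2


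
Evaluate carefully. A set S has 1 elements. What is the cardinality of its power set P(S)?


The power set of a set with n elements has 2^n elements.
|P(S)| = 2^1 = 2

2


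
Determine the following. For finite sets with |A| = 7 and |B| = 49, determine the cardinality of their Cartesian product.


The Cartesian product A x B contains all ordered pairs (a, b).
|A x B| = |A| * |B| = 7 * 49 = 343

343


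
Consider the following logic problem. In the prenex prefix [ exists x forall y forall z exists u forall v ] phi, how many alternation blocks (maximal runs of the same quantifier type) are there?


Quantifier-type sequence: E A A E A  (A=forall, E=exists)
Group into maximal same-type runs:
  Ex1 | Ax2 | Ex1 | Ax1
Number of blocks = 4

4


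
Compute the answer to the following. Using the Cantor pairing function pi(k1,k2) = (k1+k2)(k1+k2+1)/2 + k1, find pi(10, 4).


k1 + k2 = 14
(k1+k2)(k1+k2+1)/2 = 14 * 15 / 2 = 105
pi = 105 + 10 = 115

115


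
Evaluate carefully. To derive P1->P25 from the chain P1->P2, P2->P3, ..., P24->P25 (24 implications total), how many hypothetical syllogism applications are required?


With 24 implications in a chain connecting 25 propositions:
P1->P2, P2->P3, ..., P24->P25
Steps needed = (number of implications) - 1 = 24 - 1 = 23

23


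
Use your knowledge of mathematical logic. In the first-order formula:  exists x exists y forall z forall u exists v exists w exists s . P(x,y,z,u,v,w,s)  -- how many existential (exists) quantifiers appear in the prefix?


Quantifier prefix: exists x exists y forall z forall u exists v exists w exists s
Mark each quantifier type:
  E E U U E E E
Universal count = 2, Existential count = 5
Asked for existential (exists) quantifiers: 5

5


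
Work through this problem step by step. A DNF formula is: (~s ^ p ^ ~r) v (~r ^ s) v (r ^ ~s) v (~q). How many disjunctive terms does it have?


A DNF formula is a disjunction of terms (conjunctions).
Terms are separated by v.
Counting the disjuncts: 4 terms.

4


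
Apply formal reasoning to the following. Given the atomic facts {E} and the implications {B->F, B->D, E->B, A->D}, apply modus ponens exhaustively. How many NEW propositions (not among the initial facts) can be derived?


Initial facts: {E}
Apply modus ponens to closure:
  E and E->B  =>  B
  B and B->F  =>  F
  B and B->D  =>  D
Final known: {B, D, E, F}
New propositions: {B, D, F}
Count = 3

3


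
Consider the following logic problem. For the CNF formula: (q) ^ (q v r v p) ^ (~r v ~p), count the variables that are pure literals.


Check each variable for pure literal status:
p: mixed (not pure)
q: pure positive
r: mixed (not pure)
Pure literal count = 1

1


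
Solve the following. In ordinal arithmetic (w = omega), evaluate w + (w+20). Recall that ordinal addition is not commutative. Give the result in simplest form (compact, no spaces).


Compute w + (w+20).
Ordinal + is associative but NOT commutative; for finite n>0, n + w = w but w + n stays w+n.
w + (w+20) = (w+w) + 20 = w*2+20.
Result = w*2+20

w*2+20


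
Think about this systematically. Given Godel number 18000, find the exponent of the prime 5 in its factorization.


Factorize 18000 by dividing by 5 repeatedly.
Division steps: 5 divides 18000 exactly 3 time(s).
Exponent of 5 = 3

3


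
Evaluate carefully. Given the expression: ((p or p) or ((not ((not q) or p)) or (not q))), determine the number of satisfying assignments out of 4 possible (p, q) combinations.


Check all 4 assignments:
p=0, q=0: 1
p=0, q=1: 1
p=1, q=0: 1
p=1, q=1: 1
Count of True = 4

4


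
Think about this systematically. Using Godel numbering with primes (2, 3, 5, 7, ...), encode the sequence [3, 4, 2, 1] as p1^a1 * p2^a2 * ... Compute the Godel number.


Encode each element as an exponent of the corresponding prime:
  2^3 = 8
  3^4 = 81
  5^2 = 25
  7^1 = 7
Product = 8 * 81 * 25 * 7 = 113400

113400


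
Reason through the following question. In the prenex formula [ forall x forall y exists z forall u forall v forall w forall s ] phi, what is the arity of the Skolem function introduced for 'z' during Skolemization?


Quantifier prefix: forall x forall y exists z forall u forall v forall w forall s
'z' is existentially quantified at position 3.
Universal variables preceding it: x, y
Skolem function arity = 2

2


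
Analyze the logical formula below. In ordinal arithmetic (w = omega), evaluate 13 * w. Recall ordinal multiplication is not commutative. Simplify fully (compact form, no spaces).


Compute 13 * w.
Ordinal * is associative and left-distributive over +, but NOT commutative; for finite n>1, n*w = w but w*n stays w*n.
For finite n>0, n * w = sup{n*k : k<w} = w. So 13 * w = w.
Result = w

w


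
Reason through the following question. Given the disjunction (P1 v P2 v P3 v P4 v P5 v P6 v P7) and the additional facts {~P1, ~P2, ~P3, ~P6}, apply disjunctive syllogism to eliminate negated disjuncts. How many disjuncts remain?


Original disjuncts (7): P1, P2, P3, P4, P5, P6, P7
Negated (eliminate): ~P1, ~P2, ~P3, ~P6
Remaining disjuncts: P4, P5, P7
Count = 7 - 4 = 3

3


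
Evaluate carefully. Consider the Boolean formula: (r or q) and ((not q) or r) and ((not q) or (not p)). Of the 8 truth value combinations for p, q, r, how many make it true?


Evaluate all 8 assignments for p, q, r:
p=0, q=0, r=0: 0
p=0, q=0, r=1: 1
p=0, q=1, r=0: 0
p=0, q=1, r=1: 1
p=1, q=0, r=0: 0
p=1, q=0, r=1: 1
p=1, q=1, r=0: 0
p=1, q=1, r=1: 0
Satisfying count = 3

3


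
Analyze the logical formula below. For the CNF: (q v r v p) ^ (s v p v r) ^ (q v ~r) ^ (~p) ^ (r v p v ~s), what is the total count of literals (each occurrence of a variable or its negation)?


Counting literals in each clause:
Clause 1: 3 literal(s)
Clause 2: 3 literal(s)
Clause 3: 2 literal(s)
Clause 4: 1 literal(s)
Clause 5: 3 literal(s)
Total = 12

12


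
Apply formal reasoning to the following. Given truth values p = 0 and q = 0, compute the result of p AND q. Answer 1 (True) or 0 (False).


p = 0, q = 0
Operation: p AND q
Evaluate: 0 AND 0 = 0

0


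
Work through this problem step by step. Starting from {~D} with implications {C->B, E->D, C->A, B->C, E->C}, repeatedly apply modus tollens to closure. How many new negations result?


Initial negated facts: {~D}
Apply modus tollens to closure:
  ~D and E->D  =>  ~E
Final negated: {~D, ~E}
New negations: {~E}
Count = 1

1


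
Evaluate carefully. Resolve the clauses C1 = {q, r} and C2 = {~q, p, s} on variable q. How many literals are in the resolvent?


Remove q from C1 and ~q from C2.
C1 remainder: {r}
C2 remainder: {p, s}
Union (resolvent): {p, r, s}
Resolvent has 3 literal(s).

3


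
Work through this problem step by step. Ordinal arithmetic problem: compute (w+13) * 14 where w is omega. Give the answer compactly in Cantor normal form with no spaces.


Compute (w+13) * 14.
Ordinal * is associative and left-distributive over +, but NOT commutative; for finite n>1, n*w = w but w*n stays w*n.
(w+13) * 14 = (w+13) repeated 14 times. Each intermediate +13 is absorbed by the following w; only the last survives: w*14+13.
Result = w*14+13

w*14+13


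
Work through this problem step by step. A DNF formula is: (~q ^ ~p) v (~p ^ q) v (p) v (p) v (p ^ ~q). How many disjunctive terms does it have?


A DNF formula is a disjunction of terms (conjunctions).
Terms are separated by v.
Counting the disjuncts: 5 terms.

5


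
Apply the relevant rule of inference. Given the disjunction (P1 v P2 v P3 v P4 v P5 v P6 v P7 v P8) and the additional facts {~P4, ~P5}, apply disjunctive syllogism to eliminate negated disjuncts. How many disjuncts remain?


Original disjuncts (8): P1, P2, P3, P4, P5, P6, P7, P8
Negated (eliminate): ~P4, ~P5
Remaining disjuncts: P1, P2, P3, P6, P7, P8
Count = 8 - 2 = 6

6


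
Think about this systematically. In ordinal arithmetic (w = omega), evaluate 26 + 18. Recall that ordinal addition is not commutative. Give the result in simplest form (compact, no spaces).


Compute 26 + 18.
Ordinal + is associative but NOT commutative; for finite n>0, n + w = w but w + n stays w+n.
Both operands finite; ordinal + agrees with natural +: 26 + 18 = 44.
Result = 44

44


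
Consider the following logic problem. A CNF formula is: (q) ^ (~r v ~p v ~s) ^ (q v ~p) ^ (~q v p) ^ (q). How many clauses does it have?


A CNF formula is a conjunction of clauses.
Clauses are separated by ^.
Counting the conjuncts: 5 clauses.

5


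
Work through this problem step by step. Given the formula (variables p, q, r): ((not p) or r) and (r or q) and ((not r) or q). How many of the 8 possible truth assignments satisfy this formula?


Evaluate all 8 assignments for p, q, r:
p=0, q=0, r=0: 0
p=0, q=0, r=1: 0
p=0, q=1, r=0: 1
p=0, q=1, r=1: 1
p=1, q=0, r=0: 0
p=1, q=0, r=1: 0
p=1, q=1, r=0: 0
p=1, q=1, r=1: 1
Satisfying count = 3

3


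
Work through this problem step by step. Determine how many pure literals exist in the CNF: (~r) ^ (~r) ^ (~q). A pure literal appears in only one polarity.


Check each variable for pure literal status:
p: absent (not pure)
q: pure negative
r: pure negative
Pure literal count = 2

2


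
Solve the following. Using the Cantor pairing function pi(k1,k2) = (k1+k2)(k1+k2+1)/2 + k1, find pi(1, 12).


k1 + k2 = 13
(k1+k2)(k1+k2+1)/2 = 13 * 14 / 2 = 91
pi = 91 + 1 = 92

92


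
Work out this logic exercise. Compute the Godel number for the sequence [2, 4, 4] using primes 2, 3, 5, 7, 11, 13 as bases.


Encode each element as an exponent of the corresponding prime:
  2^2 = 4
  3^4 = 81
  5^4 = 625
Product = 4 * 81 * 625 = 202500

202500


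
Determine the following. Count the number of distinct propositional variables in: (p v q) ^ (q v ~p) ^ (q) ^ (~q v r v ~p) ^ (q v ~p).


Identify each variable that appears in the formula.
Variables found: p, q, r
Count = 3

3


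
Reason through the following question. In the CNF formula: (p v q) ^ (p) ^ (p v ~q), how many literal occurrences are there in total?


Counting literals in each clause:
Clause 1: 2 literal(s)
Clause 2: 1 literal(s)
Clause 3: 2 literal(s)
Total = 5

5


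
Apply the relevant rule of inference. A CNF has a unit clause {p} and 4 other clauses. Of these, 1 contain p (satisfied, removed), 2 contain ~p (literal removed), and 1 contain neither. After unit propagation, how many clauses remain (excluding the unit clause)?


Satisfied (removed): 1
Shortened (remain): 2
Unchanged (remain): 1
Remaining = 2 + 1 = 3

3


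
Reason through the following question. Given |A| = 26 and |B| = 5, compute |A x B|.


The Cartesian product A x B contains all ordered pairs (a, b).
|A x B| = |A| * |B| = 26 * 5 = 130

130


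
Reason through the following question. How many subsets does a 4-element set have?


The power set of a set with n elements has 2^n elements.
|P(S)| = 2^4 = 16

16


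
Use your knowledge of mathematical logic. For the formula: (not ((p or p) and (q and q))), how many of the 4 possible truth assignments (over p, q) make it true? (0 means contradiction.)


Check all 4 assignments:
p=0, q=0: 1
p=0, q=1: 1
p=1, q=0: 1
p=1, q=1: 0
Count of True = 3

3


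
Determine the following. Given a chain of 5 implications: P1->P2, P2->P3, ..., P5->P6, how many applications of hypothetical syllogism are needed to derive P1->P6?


With 5 implications in a chain connecting 6 propositions:
P1->P2, P2->P3, ..., P5->P6
Steps needed = (number of implications) - 1 = 5 - 1 = 4

4


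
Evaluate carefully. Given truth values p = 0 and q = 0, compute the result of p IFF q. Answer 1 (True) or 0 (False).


p = 0, q = 0
Operation: p IFF q
Evaluate: 0 IFF 0 = 1

1


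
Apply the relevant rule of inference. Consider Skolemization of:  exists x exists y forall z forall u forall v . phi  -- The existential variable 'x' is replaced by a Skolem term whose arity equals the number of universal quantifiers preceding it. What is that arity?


Quantifier prefix: exists x exists y forall z forall u forall v
'x' is existentially quantified at position 1.
No universal quantifiers precede it.
Skolem function arity = 0 (a Skolem constant)

0


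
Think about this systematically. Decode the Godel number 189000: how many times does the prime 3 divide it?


Factorize 189000 by dividing by 3 repeatedly.
Division steps: 3 divides 189000 exactly 3 time(s).
Exponent of 3 = 3

3


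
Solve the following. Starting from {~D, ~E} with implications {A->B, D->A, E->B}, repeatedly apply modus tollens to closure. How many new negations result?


Initial negated facts: {~D, ~E}
Apply modus tollens to closure:
  (no implication fires)
Final negated: {~D, ~E}
New negations: {(none)}
Count = 0

0


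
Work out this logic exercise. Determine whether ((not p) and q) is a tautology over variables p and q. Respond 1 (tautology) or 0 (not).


Check all 4 assignments:
p=0, q=0: 0
p=0, q=1: 1
p=1, q=0: 0
p=1, q=1: 0
Satisfying count = 1/4.
Tautology iff count = 4: no.

0


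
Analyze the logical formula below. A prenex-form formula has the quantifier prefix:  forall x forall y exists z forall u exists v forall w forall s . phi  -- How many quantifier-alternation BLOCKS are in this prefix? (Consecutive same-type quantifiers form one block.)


Quantifier-type sequence: A A E A E A A  (A=forall, E=exists)
Group into maximal same-type runs:
  Ax2 | Ex1 | Ax1 | Ex1 | Ax2
Number of blocks = 5

5


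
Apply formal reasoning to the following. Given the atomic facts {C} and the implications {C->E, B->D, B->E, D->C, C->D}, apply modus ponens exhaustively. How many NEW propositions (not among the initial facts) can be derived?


Initial facts: {C}
Apply modus ponens to closure:
  C and C->E  =>  E
  C and C->D  =>  D
Final known: {C, D, E}
New propositions: {D, E}
Count = 2

2


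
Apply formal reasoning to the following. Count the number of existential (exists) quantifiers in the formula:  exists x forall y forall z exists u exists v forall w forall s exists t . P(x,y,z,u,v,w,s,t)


Quantifier prefix: exists x forall y forall z exists u exists v forall w forall s exists t
Mark each quantifier type:
  E U U E E U U E
Universal count = 4, Existential count = 4
Asked for existential (exists) quantifiers: 4

4


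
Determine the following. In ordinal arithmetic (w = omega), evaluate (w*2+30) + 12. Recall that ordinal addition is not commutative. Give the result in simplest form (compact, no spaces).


Compute (w*2+30) + 12.
Ordinal + is associative but NOT commutative; for finite n>0, n + w = w but w + n stays w+n.
By associativity: (w*2+30) + 12 = w*2 + (30+12) = w*2+42.
Result = w*2+42

w*2+42


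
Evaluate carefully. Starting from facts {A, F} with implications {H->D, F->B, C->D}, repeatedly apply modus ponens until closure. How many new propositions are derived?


Initial facts: {A, F}
Apply modus ponens to closure:
  F and F->B  =>  B
Final known: {A, B, F}
New propositions: {B}
Count = 1

1


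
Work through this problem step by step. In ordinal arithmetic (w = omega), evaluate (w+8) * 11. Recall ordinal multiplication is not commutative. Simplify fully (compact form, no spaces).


Compute (w+8) * 11.
Ordinal * is associative and left-distributive over +, but NOT commutative; for finite n>1, n*w = w but w*n stays w*n.
(w+8) * 11 = (w+8) repeated 11 times. Each intermediate +8 is absorbed by the following w; only the last survives: w*11+8.
Result = w*11+8

w*11+8


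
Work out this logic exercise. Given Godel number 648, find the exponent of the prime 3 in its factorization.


Factorize 648 by dividing by 3 repeatedly.
Division steps: 3 divides 648 exactly 4 time(s).
Exponent of 3 = 4

4


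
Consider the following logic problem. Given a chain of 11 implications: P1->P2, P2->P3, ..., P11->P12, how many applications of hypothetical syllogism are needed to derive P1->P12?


With 11 implications in a chain connecting 12 propositions:
P1->P2, P2->P3, ..., P11->P12
Steps needed = (number of implications) - 1 = 11 - 1 = 10

10


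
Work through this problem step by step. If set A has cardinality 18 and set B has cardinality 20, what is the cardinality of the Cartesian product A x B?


The Cartesian product A x B contains all ordered pairs (a, b).
|A x B| = |A| * |B| = 18 * 20 = 360

360


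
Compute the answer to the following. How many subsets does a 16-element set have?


The power set of a set with n elements has 2^n elements.
|P(S)| = 2^16 = 65536

65536


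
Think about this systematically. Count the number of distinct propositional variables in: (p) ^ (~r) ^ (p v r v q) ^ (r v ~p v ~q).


Identify each variable that appears in the formula.
Variables found: p, q, r
Count = 3

3


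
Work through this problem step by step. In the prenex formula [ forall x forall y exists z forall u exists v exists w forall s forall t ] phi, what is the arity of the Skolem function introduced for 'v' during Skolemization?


Quantifier prefix: forall x forall y exists z forall u exists v exists w forall s forall t
'v' is existentially quantified at position 5.
Universal variables preceding it: x, y, u
Skolem function arity = 3

3


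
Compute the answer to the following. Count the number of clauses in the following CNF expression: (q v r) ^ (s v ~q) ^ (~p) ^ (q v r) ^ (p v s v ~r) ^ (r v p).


A CNF formula is a conjunction of clauses.
Clauses are separated by ^.
Counting the conjuncts: 6 clauses.

6


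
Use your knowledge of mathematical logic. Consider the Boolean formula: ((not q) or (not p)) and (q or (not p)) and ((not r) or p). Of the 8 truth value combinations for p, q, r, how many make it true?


Evaluate all 8 assignments for p, q, r:
p=0, q=0, r=0: 1
p=0, q=0, r=1: 0
p=0, q=1, r=0: 1
p=0, q=1, r=1: 0
p=1, q=0, r=0: 0
p=1, q=0, r=1: 0
p=1, q=1, r=0: 0
p=1, q=1, r=1: 0
Satisfying count = 2

2


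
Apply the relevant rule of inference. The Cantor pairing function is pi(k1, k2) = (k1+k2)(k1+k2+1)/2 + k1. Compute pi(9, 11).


k1 + k2 = 20
(k1+k2)(k1+k2+1)/2 = 20 * 21 / 2 = 210
pi = 210 + 9 = 219

219


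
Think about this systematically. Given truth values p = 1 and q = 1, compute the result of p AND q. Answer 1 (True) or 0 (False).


p = 1, q = 1
Operation: p AND q
Evaluate: 1 AND 1 = 1

1


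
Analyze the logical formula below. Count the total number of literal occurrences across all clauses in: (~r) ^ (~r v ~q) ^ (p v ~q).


Counting literals in each clause:
Clause 1: 1 literal(s)
Clause 2: 2 literal(s)
Clause 3: 2 literal(s)
Total = 5

5


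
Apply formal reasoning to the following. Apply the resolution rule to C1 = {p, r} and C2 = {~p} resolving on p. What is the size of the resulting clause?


Remove p from C1 and ~p from C2.
C1 remainder: {r}
C2 remainder: {}
Union (resolvent): {r}
Resolvent has 1 literal(s).

1


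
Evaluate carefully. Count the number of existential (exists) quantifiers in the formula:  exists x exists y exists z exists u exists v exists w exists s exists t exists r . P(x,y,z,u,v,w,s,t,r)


Quantifier prefix: exists x exists y exists z exists u exists v exists w exists s exists t exists r
Mark each quantifier type:
  E E E E E E E E E
Universal count = 0, Existential count = 9
Asked for existential (exists) quantifiers: 9

9


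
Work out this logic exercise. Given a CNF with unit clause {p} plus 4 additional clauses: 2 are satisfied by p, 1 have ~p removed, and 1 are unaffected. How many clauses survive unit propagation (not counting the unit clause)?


Satisfied (removed): 2
Shortened (remain): 1
Unchanged (remain): 1
Remaining = 1 + 1 = 2

2


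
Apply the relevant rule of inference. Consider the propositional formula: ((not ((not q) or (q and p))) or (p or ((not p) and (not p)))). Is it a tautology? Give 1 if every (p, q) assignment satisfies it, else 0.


Check all 4 assignments:
p=0, q=0: 1
p=0, q=1: 1
p=1, q=0: 1
p=1, q=1: 1
Satisfying count = 4/4.
Tautology iff count = 4: yes.

1


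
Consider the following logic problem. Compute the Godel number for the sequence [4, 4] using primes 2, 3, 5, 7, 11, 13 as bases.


Encode each element as an exponent of the corresponding prime:
  2^4 = 16
  3^4 = 81
Product = 16 * 81 = 1296

1296


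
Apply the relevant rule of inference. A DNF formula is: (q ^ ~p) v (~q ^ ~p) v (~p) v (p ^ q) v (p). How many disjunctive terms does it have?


A DNF formula is a disjunction of terms (conjunctions).
Terms are separated by v.
Counting the disjuncts: 5 terms.

5


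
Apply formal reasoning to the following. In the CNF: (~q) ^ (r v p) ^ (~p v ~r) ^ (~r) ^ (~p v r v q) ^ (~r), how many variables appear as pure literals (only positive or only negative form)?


Check each variable for pure literal status:
p: mixed (not pure)
q: mixed (not pure)
r: mixed (not pure)
Pure literal count = 0

0


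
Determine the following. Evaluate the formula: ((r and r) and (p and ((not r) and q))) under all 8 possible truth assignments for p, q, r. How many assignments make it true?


Check all 8 assignments:
p=0, q=0, r=0: 0
p=0, q=0, r=1: 0
p=0, q=1, r=0: 0
p=0, q=1, r=1: 0
p=1, q=0, r=0: 0
p=1, q=0, r=1: 0
p=1, q=1, r=0: 0
p=1, q=1, r=1: 0
Count of True = 0

0


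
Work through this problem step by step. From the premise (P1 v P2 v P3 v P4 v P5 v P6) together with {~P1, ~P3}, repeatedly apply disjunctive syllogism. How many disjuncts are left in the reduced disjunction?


Original disjuncts (6): P1, P2, P3, P4, P5, P6
Negated (eliminate): ~P1, ~P3
Remaining disjuncts: P2, P4, P5, P6
Count = 6 - 2 = 4

4


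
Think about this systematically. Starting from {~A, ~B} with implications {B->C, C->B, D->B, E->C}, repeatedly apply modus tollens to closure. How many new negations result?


Initial negated facts: {~A, ~B}
Apply modus tollens to closure:
  ~B and C->B  =>  ~C
  ~B and D->B  =>  ~D
  ~C and E->C  =>  ~E
Final negated: {~A, ~B, ~C, ~D, ~E}
New negations: {~C, ~D, ~E}
Count = 3

3


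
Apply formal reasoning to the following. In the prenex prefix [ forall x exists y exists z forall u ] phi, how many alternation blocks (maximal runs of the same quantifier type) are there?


Quantifier-type sequence: A E E A  (A=forall, E=exists)
Group into maximal same-type runs:
  Ax1 | Ex2 | Ax1
Number of blocks = 3

3


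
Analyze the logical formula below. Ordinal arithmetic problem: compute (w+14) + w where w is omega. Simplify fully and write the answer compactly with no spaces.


Compute (w+14) + w.
Ordinal + is associative but NOT commutative; for finite n>0, n + w = w but w + n stays w+n.
(w+14) + w = w + (14+w) = w + w = w*2 (the finite tail 14 is absorbed by the right w).
Result = w*2

w*2


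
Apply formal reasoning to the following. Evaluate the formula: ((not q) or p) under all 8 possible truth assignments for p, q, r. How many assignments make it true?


Check all 8 assignments:
p=0, q=0, r=0: 1
p=0, q=0, r=1: 1
p=0, q=1, r=0: 0
p=0, q=1, r=1: 0
p=1, q=0, r=0: 1
p=1, q=0, r=1: 1
p=1, q=1, r=0: 1
p=1, q=1, r=1: 1
Count of True = 6

6


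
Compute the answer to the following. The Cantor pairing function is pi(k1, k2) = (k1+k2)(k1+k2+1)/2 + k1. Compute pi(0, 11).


k1 + k2 = 11
(k1+k2)(k1+k2+1)/2 = 11 * 12 / 2 = 66
pi = 66 + 0 = 66

66


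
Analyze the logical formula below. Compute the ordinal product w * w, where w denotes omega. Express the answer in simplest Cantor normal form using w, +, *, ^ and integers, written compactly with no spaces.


Compute w * w.
Ordinal * is associative and left-distributive over +, but NOT commutative; for finite n>1, n*w = w but w*n stays w*n.
w * w = w^2 by definition.
Result = w^2

w^2


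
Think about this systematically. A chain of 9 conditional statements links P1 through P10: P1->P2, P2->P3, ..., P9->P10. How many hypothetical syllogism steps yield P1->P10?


With 9 implications in a chain connecting 10 propositions:
P1->P2, P2->P3, ..., P9->P10
Steps needed = (number of implications) - 1 = 9 - 1 = 8

8


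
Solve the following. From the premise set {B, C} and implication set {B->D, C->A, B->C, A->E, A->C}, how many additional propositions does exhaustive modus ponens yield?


Initial facts: {B, C}
Apply modus ponens to closure:
  B and B->D  =>  D
  C and C->A  =>  A
  A and A->E  =>  E
Final known: {A, B, C, D, E}
New propositions: {A, D, E}
Count = 3

3


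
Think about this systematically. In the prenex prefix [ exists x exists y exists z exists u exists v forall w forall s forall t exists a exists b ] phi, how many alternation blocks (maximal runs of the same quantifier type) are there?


Quantifier-type sequence: E E E E E A A A E E  (A=forall, E=exists)
Group into maximal same-type runs:
  Ex5 | Ax3 | Ex2
Number of blocks = 3

3


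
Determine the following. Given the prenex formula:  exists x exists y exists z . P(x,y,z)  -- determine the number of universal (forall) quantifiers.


Quantifier prefix: exists x exists y exists z
Mark each quantifier type:
  E E E
Universal count = 0, Existential count = 3
Asked for universal (forall) quantifiers: 0

0


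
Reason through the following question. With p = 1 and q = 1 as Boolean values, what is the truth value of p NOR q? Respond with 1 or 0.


p = 1, q = 1
Operation: p NOR q
Evaluate: 1 NOR 1 = 0

0


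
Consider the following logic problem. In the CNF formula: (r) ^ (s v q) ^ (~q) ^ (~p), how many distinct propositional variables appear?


Identify each variable that appears in the formula.
Variables found: p, q, r, s
Count = 4

4


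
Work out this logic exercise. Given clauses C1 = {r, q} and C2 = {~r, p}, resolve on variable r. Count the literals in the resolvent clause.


Remove r from C1 and ~r from C2.
C1 remainder: {q}
C2 remainder: {p}
Union (resolvent): {p, q}
Resolvent has 2 literal(s).

2


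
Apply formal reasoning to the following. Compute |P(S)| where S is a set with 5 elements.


The power set of a set with n elements has 2^n elements.
|P(S)| = 2^5 = 32

32


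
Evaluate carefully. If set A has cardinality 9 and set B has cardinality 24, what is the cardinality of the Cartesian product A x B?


The Cartesian product A x B contains all ordered pairs (a, b).
|A x B| = |A| * |B| = 9 * 24 = 216

216


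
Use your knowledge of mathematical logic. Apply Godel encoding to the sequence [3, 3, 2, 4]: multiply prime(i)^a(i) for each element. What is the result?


Encode each element as an exponent of the corresponding prime:
  2^3 = 8
  3^3 = 27
  5^2 = 25
  7^4 = 2401
Product = 8 * 27 * 25 * 2401 = 12965400

12965400


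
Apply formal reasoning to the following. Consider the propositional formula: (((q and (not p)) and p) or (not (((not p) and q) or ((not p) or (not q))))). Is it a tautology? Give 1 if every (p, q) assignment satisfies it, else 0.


Check all 4 assignments:
p=0, q=0: 0
p=0, q=1: 0
p=1, q=0: 0
p=1, q=1: 1
Satisfying count = 1/4.
Tautology iff count = 4: no.

0


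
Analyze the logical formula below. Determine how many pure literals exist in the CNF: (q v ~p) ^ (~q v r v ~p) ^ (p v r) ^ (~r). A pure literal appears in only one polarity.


Check each variable for pure literal status:
p: mixed (not pure)
q: mixed (not pure)
r: mixed (not pure)
Pure literal count = 0

0


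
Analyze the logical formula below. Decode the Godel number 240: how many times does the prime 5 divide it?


Factorize 240 by dividing by 5 repeatedly.
Division steps: 5 divides 240 exactly 1 time(s).
Exponent of 5 = 1

1


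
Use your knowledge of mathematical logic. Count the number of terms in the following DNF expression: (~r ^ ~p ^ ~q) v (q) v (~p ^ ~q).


A DNF formula is a disjunction of terms (conjunctions).
Terms are separated by v.
Counting the disjuncts: 3 terms.

3


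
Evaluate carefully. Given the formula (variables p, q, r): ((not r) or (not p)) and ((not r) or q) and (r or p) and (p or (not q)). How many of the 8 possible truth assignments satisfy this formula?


Evaluate all 8 assignments for p, q, r:
p=0, q=0, r=0: 0
p=0, q=0, r=1: 0
p=0, q=1, r=0: 0
p=0, q=1, r=1: 0
p=1, q=0, r=0: 1
p=1, q=0, r=1: 0
p=1, q=1, r=0: 1
p=1, q=1, r=1: 0
Satisfying count = 2

2


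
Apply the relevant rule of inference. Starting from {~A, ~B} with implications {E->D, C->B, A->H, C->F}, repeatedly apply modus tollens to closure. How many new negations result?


Initial negated facts: {~A, ~B}
Apply modus tollens to closure:
  ~B and C->B  =>  ~C
Final negated: {~A, ~B, ~C}
New negations: {~C}
Count = 1

1


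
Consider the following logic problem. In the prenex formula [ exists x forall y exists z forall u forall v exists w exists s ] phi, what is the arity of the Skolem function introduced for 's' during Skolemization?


Quantifier prefix: exists x forall y exists z forall u forall v exists w exists s
's' is existentially quantified at position 7.
Universal variables preceding it: y, u, v
Skolem function arity = 3

3


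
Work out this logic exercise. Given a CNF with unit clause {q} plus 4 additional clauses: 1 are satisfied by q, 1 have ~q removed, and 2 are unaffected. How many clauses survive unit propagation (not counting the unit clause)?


Satisfied (removed): 1
Shortened (remain): 1
Unchanged (remain): 2
Remaining = 1 + 2 = 3

3


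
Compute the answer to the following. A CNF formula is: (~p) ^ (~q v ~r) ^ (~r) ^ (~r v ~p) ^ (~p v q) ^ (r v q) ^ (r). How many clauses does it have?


A CNF formula is a conjunction of clauses.
Clauses are separated by ^.
Counting the conjuncts: 7 clauses.

7


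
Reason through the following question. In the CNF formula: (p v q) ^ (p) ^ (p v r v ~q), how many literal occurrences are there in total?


Counting literals in each clause:
Clause 1: 2 literal(s)
Clause 2: 1 literal(s)
Clause 3: 3 literal(s)
Total = 6

6


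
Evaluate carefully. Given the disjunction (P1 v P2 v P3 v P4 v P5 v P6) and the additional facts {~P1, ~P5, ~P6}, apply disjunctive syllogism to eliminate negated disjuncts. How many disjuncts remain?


Original disjuncts (6): P1, P2, P3, P4, P5, P6
Negated (eliminate): ~P1, ~P5, ~P6
Remaining disjuncts: P2, P3, P4
Count = 6 - 3 = 3

3


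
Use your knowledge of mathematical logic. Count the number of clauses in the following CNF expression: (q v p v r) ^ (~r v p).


A CNF formula is a conjunction of clauses.
Clauses are separated by ^.
Counting the conjuncts: 2 clauses.

2


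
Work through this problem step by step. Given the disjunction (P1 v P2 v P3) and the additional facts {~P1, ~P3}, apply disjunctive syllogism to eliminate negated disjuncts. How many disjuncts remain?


Original disjuncts (3): P1, P2, P3
Negated (eliminate): ~P1, ~P3
Remaining disjuncts: P2
Count = 3 - 2 = 1

1


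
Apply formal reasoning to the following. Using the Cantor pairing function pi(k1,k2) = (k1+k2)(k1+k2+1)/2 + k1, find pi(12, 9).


k1 + k2 = 21
(k1+k2)(k1+k2+1)/2 = 21 * 22 / 2 = 231
pi = 231 + 12 = 243

243


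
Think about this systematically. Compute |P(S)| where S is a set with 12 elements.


The power set of a set with n elements has 2^n elements.
|P(S)| = 2^12 = 4096

4096
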